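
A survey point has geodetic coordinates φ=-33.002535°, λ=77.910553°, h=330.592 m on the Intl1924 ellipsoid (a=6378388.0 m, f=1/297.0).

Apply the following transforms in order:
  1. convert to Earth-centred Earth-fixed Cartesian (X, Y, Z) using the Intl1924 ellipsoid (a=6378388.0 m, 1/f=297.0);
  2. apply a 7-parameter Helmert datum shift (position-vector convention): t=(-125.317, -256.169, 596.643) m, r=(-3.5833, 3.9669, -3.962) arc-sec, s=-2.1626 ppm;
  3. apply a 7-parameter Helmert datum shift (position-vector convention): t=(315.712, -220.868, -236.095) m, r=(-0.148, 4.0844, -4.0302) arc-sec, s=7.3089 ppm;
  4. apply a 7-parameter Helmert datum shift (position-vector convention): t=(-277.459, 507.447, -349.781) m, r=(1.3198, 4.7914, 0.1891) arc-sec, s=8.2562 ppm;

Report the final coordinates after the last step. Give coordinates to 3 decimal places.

start: φ=-33.002535°, λ=77.910553°, h=330.592 m
→ ECEF (a=6378388.000, f=1/297.0): X=1121507.8319, Y=5236071.7501, Z=-3454426.5658
→ Helmert 7p (PV): X=1121414.2298, Y=5235722.7040, Z=-3453934.9837
→ Helmert 7p (PV): X=1121772.0450, Y=5235515.7136, Z=-3454222.2861
→ Helmert 7p (PV): X=1121418.8077, Y=5236089.5168, Z=-3454593.1440

X=1121418.808 m, Y=5236089.517 m, Z=-3454593.144 m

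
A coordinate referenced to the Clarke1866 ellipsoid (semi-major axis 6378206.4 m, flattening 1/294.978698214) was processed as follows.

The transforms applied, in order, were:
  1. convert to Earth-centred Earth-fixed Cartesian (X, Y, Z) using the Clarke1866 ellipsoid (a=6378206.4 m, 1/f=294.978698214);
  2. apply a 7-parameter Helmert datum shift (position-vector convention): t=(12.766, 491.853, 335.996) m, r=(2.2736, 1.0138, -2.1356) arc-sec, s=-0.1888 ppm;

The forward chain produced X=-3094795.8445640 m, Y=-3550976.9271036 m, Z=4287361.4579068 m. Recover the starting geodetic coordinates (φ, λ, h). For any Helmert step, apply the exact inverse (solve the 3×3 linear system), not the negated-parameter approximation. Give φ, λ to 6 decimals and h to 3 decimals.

φ=42.498091°, λ=-131.069410°, h=1025.589 m

start: X=-3094795.8446, Y=-3550976.9271, Z=4287361.4579 m
→ Helmert⁻¹: X=-3094793.4953, Y=-3551454.2382, Z=4287050.2070
→ geod (Bowring, a=6378206.400): φ=42.49809100°, λ=-131.06941000°, h=1025.5890 m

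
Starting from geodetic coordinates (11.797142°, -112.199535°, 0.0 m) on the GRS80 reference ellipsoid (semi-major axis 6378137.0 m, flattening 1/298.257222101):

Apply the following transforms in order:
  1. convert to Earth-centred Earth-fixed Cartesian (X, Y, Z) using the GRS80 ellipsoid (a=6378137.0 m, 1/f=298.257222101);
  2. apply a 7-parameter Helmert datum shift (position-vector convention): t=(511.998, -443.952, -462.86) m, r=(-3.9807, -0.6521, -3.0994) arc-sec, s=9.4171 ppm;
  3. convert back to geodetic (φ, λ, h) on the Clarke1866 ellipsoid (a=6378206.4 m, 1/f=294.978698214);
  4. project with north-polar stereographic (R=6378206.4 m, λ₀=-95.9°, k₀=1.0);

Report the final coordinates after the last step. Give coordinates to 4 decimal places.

E=-2908985.6083 m, N=-9951417.9372 m

start: φ=11.797142°, λ=-112.199535°, h=0.000 m
→ ECEF (a=6378137.000, f=1/298.257222101): X=-2359300.1674, Y=-5781422.7030, Z=1295444.2403
→ Helmert 7p (PV): X=-2358901.3570, Y=-5781860.6463, Z=1295097.6973
→ geod (Bowring, a=6378206.400): φ=11.79446258°, λ=-112.19462879°, h=119.1064 m
→ stereo (R=6378206.4, λ₀=-95.9°): E=-2908985.6083, N=-9951417.9372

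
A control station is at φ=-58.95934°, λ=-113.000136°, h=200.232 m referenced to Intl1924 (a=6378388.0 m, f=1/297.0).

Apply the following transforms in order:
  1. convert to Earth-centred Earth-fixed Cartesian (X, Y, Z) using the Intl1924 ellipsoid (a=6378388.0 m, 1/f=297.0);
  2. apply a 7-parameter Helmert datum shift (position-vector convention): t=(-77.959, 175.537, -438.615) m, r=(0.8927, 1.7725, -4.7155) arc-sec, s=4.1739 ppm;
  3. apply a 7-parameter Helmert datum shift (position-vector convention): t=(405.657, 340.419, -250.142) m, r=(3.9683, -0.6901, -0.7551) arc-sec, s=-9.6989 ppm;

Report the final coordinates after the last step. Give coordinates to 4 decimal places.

start: φ=-58.959340°, λ=-113.000136°, h=200.232 m
→ ECEF (a=6378388.000, f=1/297.0): X=-1288341.9164, Y=-3035123.3213, Z=-5441889.5617
→ Helmert 7p (PV): X=-1288541.4043, Y=-3034907.4470, Z=-5442352.9553
→ Helmert 7p (PV): X=-1288116.1518, Y=-3034428.1720, Z=-5442613.0111

X=-1288116.1518 m, Y=-3034428.1720 m, Z=-5442613.0111 m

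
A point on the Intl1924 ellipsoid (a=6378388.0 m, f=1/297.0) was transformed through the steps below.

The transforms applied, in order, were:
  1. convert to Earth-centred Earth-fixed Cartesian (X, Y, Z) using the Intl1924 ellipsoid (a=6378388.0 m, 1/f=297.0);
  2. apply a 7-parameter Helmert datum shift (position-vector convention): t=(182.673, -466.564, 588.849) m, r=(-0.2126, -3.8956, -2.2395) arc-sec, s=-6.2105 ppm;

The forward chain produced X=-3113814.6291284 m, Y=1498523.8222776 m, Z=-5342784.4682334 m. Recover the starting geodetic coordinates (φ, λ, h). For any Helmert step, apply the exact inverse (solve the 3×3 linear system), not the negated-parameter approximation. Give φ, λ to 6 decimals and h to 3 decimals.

φ=-57.280892°, λ=154.296415°, h=430.076 m

start: X=-3113814.6291, Y=1498523.8223, Z=-5342784.4682 m
→ Helmert⁻¹: X=-3114133.8332, Y=1498971.3919, Z=-5343346.1427
→ geod (Bowring, a=6378388.000): φ=-57.28089200°, λ=154.29641500°, h=430.0760 m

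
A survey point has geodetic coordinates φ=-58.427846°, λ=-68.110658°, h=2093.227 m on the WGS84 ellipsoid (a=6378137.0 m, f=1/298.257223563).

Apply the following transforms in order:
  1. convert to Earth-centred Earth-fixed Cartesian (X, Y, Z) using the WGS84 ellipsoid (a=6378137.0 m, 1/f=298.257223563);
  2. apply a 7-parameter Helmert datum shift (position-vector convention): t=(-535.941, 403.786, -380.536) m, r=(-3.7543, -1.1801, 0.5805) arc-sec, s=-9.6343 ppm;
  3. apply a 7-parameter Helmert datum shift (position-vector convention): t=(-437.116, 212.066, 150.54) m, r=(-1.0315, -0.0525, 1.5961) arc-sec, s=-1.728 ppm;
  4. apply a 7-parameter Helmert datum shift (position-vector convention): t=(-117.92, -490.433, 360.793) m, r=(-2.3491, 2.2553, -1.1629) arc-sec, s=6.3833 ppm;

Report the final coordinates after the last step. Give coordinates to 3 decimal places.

start: φ=-58.427846°, λ=-68.110658°, h=2093.227 m
→ ECEF (a=6378137.000, f=1/298.257223563): X=1248428.4963, Y=-3107233.4815, Z=-5412622.8111
→ Helmert 7p (PV): X=1247920.2392, Y=-3106894.7621, Z=-5412887.5024
→ Helmert 7p (PV): X=1247506.3859, Y=-3106694.7399, Z=-5412711.7542
→ Helmert 7p (PV): X=1247319.7308, Y=-3107273.6817, Z=-5412363.7709

X=1247319.731 m, Y=-3107273.682 m, Z=-5412363.771 m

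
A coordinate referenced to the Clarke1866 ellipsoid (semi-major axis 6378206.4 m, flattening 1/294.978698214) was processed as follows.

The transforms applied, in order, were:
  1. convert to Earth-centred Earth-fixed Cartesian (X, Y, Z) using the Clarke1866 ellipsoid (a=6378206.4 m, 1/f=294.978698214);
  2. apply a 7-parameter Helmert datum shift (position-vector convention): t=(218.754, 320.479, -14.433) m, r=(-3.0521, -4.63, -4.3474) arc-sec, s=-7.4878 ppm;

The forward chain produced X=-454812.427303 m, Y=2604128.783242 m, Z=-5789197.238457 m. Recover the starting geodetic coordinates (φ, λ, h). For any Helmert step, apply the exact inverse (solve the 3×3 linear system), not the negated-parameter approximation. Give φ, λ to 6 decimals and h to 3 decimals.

φ=-65.604706°, λ=99.916344°, h=3828.697 m

start: X=-454812.4273, Y=2604128.7832, Z=-5789197.2385 m
→ Helmert⁻¹: X=-455219.4194, Y=2603903.8691, Z=-5789177.4058
→ geod (Bowring, a=6378206.400): φ=-65.60470600°, λ=99.91634400°, h=3828.6970 m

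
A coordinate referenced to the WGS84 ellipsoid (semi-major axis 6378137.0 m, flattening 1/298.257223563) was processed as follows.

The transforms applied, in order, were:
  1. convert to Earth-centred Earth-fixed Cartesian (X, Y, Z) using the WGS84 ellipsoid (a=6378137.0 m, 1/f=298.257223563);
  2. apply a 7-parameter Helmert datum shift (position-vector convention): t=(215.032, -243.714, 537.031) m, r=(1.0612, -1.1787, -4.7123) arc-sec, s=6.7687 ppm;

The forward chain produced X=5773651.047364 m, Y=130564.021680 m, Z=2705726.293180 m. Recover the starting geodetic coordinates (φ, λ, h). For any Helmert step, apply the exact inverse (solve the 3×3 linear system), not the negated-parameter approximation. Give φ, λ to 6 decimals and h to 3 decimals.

start: X=5773651.0474, Y=130564.0217, Z=2705726.2932 m
→ Helmert⁻¹: X=5773409.4037, Y=130952.6664, Z=2705137.2858
→ geod (Bowring, a=6378137.000): φ=25.24791800°, λ=1.29936200°, h=2808.7530 m

φ=25.247918°, λ=1.299362°, h=2808.753 m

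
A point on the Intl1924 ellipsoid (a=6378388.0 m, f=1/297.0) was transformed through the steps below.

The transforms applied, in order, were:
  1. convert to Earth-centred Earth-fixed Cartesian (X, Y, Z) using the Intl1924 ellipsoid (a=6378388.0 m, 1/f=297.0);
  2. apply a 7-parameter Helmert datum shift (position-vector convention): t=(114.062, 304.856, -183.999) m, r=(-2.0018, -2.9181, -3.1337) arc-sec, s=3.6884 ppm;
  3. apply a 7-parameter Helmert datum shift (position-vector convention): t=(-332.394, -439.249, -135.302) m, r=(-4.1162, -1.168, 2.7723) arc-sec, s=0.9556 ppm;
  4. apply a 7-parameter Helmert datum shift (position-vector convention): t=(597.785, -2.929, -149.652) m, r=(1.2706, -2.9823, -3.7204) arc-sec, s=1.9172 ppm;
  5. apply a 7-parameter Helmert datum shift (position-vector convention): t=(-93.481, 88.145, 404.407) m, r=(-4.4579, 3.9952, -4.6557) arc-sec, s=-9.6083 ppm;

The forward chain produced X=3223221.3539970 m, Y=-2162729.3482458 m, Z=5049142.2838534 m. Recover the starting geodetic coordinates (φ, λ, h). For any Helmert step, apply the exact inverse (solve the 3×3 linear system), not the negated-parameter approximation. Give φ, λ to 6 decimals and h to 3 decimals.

φ=52.635015°, λ=-33.862467°, h=3749.188 m

start: X=3223221.3540, Y=-2162729.3482, Z=5049142.2839 m
→ Helmert⁻¹: X=3223296.8335, Y=-2162874.6372, Z=5048802.0749
→ Helmert⁻¹: X=3222804.8801, Y=-2162778.3303, Z=5048908.7726
→ Helmert⁻¹: X=3223133.7198, Y=-2162481.0923, Z=5048977.8441
→ Helmert⁻¹: X=3223112.0593, Y=-2162778.0050, Z=5049076.6316
→ geod (Bowring, a=6378388.000): φ=52.63501500°, λ=-33.86246700°, h=3749.1880 m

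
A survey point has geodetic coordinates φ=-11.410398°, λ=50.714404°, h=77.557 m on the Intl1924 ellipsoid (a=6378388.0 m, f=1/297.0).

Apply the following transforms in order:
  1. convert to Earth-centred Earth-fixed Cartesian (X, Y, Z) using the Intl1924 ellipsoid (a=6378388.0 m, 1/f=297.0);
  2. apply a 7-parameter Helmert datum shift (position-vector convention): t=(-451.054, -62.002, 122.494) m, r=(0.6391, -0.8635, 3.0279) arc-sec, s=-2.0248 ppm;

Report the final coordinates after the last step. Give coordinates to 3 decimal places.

start: φ=-11.410398°, λ=50.714404°, h=77.557 m
→ ECEF (a=6378388.000, f=1/297.0): X=3959453.1344, Y=4839988.4153, Z=-1253567.0307
→ Helmert 7p (PV): X=3958928.2619, Y=4839978.6208, Z=-1253410.4264

X=3958928.262 m, Y=4839978.621 m, Z=-1253410.426 m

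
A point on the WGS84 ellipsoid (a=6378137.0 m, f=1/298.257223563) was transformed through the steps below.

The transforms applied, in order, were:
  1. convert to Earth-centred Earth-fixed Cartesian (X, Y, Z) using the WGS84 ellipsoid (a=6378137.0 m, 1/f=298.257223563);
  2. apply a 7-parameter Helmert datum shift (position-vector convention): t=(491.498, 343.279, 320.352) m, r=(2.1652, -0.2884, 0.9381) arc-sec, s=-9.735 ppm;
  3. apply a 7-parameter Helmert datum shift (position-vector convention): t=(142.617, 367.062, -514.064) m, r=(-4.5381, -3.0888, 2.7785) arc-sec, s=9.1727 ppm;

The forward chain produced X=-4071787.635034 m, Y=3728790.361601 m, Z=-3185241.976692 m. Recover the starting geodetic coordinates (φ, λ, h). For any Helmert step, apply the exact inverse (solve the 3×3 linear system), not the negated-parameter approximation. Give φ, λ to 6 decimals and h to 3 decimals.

start: X=-4071787.6350, Y=3728790.3616, Z=-3185241.9767 m
→ Helmert⁻¹: X=-4071890.3651, Y=3728514.0153, Z=-3184555.6919
→ Helmert⁻¹: X=-4072409.0054, Y=3728192.1189, Z=-3184940.4904
→ geod (Bowring, a=6378137.000): φ=-30.14548600°, λ=137.52665000°, h=1214.7560 m

φ=-30.145486°, λ=137.526650°, h=1214.756 m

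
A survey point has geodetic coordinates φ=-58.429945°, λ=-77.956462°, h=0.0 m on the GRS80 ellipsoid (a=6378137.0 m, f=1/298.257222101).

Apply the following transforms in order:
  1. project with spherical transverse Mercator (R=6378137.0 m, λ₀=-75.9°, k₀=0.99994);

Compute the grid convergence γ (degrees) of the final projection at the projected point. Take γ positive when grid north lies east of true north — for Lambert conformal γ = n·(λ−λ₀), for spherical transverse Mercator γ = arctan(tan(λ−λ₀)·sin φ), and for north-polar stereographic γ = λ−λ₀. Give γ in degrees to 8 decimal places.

start: φ=-58.429945°, λ=-77.956462°, h=0.000 m
→ into tm (λ₀=-75.9°): φ=-58.42994500°, λ−λ₀=-2.05646200°
convergence γ = 1.75231322°

1.75231322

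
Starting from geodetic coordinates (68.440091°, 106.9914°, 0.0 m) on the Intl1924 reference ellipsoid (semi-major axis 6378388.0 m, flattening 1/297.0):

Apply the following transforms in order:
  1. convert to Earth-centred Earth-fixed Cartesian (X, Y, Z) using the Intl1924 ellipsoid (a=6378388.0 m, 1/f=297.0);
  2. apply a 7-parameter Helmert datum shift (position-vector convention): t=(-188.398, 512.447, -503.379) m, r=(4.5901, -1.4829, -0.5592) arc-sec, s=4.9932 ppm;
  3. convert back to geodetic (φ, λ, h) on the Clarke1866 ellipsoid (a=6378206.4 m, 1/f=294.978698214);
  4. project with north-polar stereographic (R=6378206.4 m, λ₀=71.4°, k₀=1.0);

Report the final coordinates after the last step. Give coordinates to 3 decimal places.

E=1413927.794 m, N=-1975396.815 m

start: φ=68.440091°, λ=106.991400°, h=0.000 m
→ ECEF (a=6378388.000, f=1/297.0): X=-686951.1276, Y=2248122.7194, Z=5909443.3805
→ Helmert 7p (PV): X=-687179.3458, Y=2248516.7480, Z=5909014.5985
→ geod (Bowring, a=6378206.400): φ=68.43588073°, λ=106.99391268°, h=72.5173 m
→ stereo (R=6378206.4, λ₀=71.4°): E=1413927.7944, N=-1975396.8150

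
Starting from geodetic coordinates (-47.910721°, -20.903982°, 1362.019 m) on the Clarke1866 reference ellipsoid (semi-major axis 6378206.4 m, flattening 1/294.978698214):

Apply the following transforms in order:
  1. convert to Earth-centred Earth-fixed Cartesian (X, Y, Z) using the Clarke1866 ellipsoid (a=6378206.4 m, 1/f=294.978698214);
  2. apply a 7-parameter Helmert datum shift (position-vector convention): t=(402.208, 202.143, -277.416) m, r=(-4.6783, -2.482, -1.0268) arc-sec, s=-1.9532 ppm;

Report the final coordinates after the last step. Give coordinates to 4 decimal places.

start: φ=-47.910721°, λ=-20.903982°, h=1362.019 m
→ ECEF (a=6378206.400, f=1/294.978698214): X=4002153.9298, Y=-1528592.6887, Z=-4711034.6749
→ Helmert 7p (PV): X=4002597.3995, Y=-1528514.3340, Z=-4711220.0611

X=4002597.3995 m, Y=-1528514.3340 m, Z=-4711220.0611 m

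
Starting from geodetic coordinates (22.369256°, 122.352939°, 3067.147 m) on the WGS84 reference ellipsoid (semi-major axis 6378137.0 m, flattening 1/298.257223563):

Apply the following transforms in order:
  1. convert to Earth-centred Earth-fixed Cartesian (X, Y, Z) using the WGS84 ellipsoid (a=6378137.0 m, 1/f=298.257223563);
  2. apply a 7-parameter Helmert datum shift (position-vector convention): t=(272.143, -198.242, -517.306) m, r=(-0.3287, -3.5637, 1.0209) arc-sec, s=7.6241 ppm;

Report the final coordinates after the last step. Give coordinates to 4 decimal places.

X=-3159181.2924 m, Y=4987237.4880 m, Z=2412880.4940 m

start: φ=22.369256°, λ=122.352939°, h=3067.147 m
→ ECEF (a=6378137.000, f=1/298.257223563): X=-3159362.9649, Y=4987409.4967, Z=2413441.9333
→ Helmert 7p (PV): X=-3159181.2924, Y=4987237.4880, Z=2412880.4940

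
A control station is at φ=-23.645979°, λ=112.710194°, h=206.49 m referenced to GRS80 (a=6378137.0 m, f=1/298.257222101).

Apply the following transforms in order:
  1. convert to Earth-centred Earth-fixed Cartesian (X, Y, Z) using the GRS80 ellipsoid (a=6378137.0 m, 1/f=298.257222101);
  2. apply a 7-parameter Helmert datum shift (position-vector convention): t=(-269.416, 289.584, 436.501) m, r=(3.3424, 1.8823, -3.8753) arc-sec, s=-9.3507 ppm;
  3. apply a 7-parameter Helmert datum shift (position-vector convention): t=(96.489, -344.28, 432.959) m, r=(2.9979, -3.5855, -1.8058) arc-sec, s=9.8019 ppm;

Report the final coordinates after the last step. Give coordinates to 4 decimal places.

start: φ=-23.645979°, λ=112.710194°, h=206.490 m
→ ECEF (a=6378137.000, f=1/298.257222101): X=-2256956.0895, Y=5392731.9646, Z=-2542497.2345
→ Helmert 7p (PV): X=-2257126.2855, Y=5393054.7254, Z=-2541928.9781
→ Helmert 7p (PV): X=-2256960.5184, Y=5392820.0137, Z=-2541481.7862

X=-2256960.5184 m, Y=5392820.0137 m, Z=-2541481.7862 m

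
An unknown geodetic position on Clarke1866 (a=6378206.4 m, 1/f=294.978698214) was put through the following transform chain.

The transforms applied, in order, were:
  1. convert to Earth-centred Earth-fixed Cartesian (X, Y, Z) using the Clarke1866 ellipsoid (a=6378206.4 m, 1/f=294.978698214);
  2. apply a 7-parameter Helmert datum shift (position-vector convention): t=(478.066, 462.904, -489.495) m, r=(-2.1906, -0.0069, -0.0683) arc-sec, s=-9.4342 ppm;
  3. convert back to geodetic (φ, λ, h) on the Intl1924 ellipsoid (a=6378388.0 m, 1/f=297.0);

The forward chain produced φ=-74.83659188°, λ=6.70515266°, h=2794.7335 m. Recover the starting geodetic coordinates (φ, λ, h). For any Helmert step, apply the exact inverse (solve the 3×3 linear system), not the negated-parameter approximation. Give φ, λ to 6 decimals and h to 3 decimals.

φ=-74.840611°, λ=6.693562°, h=2562.060 m

start: φ=-74.836592°, λ=6.705153°, h=2794.733 m
→ ECEF (a=6378388.000, f=1/297.0): X=1662940.4173, Y=195502.2169, Z=-6136865.3642
→ Helmert⁻¹: X=1662477.7656, Y=195106.8744, Z=-6136431.7450
→ geod (Bowring, a=6378206.400): φ=-74.84061100°, λ=6.69356200°, h=2562.0600 m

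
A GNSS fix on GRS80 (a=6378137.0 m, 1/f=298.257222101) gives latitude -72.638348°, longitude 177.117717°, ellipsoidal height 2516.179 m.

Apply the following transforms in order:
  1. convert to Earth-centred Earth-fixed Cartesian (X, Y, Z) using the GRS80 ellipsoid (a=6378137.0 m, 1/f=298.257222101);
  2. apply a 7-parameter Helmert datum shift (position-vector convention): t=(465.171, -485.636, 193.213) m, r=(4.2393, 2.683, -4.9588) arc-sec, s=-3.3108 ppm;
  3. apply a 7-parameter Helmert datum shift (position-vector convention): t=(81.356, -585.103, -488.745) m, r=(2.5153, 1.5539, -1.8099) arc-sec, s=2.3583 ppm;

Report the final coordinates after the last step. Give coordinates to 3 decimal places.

X=-1906987.087 m, Y=95224.563 m, Z=-6067969.665 m

start: φ=-72.638348°, λ=177.117717°, h=2516.179 m
→ ECEF (a=6378137.000, f=1/298.257222101): X=-1907413.9453, Y=96034.1072, Z=-6067722.2317
→ Helmert 7p (PV): X=-1907019.0764, Y=95718.7169, Z=-6067482.1452
→ Helmert 7p (PV): X=-1906987.0875, Y=95224.5633, Z=-6067969.6653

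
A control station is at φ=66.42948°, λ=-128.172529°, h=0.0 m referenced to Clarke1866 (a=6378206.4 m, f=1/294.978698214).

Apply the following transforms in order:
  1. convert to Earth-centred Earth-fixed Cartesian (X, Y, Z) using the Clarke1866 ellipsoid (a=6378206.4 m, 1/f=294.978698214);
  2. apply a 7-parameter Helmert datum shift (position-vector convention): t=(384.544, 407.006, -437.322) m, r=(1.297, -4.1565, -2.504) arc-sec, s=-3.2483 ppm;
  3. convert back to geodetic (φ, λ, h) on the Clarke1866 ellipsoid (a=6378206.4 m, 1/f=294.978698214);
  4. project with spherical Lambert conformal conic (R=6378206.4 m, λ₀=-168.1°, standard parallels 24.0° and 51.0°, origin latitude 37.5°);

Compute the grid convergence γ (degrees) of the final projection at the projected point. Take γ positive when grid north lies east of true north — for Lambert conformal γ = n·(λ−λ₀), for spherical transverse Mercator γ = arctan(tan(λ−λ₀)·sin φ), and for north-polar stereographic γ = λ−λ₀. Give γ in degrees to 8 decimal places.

24.53752099

start: φ=66.429480°, λ=-128.172529°, h=0.000 m
→ ECEF (a=6378206.400, f=1/294.978698214): X=-1580791.0190, Y=-2010810.1405, Z=5823073.2645
→ Helmert 7p (PV): X=-1580543.0928, Y=-2010414.0281, Z=5822572.5286
→ geod (Bowring, a=6378206.400): φ=66.43150351°, λ=-128.17364703°, h=-644.7503 m
→ into lcc (λ₀=-168.1°): φ=66.43150351°, λ−λ₀=39.92635297°
convergence γ = 24.53752099°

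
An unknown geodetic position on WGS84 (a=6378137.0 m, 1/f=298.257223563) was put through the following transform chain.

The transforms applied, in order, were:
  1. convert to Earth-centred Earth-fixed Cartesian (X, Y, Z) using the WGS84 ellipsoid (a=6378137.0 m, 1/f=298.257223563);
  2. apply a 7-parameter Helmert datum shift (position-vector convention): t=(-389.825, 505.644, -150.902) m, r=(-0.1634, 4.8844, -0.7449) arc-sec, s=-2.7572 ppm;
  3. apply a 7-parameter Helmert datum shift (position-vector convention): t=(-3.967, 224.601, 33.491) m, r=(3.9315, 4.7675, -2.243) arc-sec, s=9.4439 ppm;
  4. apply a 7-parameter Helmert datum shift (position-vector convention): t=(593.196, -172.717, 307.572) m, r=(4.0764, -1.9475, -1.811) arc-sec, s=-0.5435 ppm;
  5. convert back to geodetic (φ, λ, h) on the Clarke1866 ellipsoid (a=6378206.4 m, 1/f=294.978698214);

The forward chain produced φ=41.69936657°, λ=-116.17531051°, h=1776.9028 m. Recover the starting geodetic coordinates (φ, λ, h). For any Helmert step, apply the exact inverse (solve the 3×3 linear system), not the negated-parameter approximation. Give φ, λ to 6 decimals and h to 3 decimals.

φ=41.693453°, λ=-116.175723°, h=2015.259 m

start: φ=41.699367°, λ=-116.175311°, h=1776.903 m
→ ECEF (a=6378206.400, f=1/294.978698214): X=-2104462.3381, Y=-4281488.4677, Z=4221712.5445
→ Helmert⁻¹: X=-2104979.2305, Y=-4281253.1298, Z=4221511.7517
→ Helmert⁻¹: X=-2105006.4001, Y=-4281379.7248, Z=4221471.3449
→ Helmert⁻¹: X=-2104706.8824, Y=-4281908.1200, Z=4221580.6547
→ geod (Bowring, a=6378137.000): φ=41.69345300°, λ=-116.17572300°, h=2015.2590 m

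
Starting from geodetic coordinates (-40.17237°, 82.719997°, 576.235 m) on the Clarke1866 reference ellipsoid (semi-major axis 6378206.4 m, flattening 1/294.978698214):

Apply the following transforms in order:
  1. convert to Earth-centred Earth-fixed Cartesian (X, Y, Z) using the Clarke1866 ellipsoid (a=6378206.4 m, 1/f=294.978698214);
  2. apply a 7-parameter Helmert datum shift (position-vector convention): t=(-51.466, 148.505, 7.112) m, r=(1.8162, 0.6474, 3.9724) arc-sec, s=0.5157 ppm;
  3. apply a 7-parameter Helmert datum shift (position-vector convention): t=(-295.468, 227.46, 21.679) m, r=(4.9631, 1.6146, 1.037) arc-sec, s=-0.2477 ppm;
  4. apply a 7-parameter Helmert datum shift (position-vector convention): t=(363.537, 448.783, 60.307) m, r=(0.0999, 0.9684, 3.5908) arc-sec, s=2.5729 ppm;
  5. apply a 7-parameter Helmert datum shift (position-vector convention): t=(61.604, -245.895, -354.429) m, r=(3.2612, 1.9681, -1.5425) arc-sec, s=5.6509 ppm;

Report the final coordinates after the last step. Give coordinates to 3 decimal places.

X=618321.161 m, Y=4842447.752 m, Z=-4092879.876 m

start: φ=-40.172370°, λ=82.719997°, h=576.235 m
→ ECEF (a=6378206.400, f=1/294.978698214): X=618506.5192, Y=4841605.4161, Z=-4092802.2542
→ Helmert 7p (PV): X=618349.2829, Y=4841804.3674, Z=-4092756.5629
→ Helmert 7p (PV): X=617997.2822, Y=4842132.2159, Z=-4092622.2080
→ Helmert 7p (PV): X=618258.8992, Y=4842606.1980, Z=-4092572.9871
→ Helmert 7p (PV): X=618321.1614, Y=4842447.7515, Z=-4092879.8764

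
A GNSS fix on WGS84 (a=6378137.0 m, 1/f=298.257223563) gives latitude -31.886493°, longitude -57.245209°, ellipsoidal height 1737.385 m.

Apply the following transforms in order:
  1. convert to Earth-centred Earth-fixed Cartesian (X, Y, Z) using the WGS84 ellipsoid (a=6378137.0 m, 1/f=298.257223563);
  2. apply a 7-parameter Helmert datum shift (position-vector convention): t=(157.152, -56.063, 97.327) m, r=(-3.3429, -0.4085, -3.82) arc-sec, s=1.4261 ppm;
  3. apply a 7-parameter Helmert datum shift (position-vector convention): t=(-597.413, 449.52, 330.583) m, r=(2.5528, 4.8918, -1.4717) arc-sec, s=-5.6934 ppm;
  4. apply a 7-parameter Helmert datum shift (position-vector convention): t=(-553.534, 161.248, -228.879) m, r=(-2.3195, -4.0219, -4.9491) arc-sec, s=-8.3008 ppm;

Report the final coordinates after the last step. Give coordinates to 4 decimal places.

X=2932384.5274 m, Y=-4559614.3385 m, Z=-3350365.4844 m

start: φ=-31.886493°, λ=-57.245209°, h=1737.385 m
→ ECEF (a=6378137.000, f=1/298.257223563): X=2933649.0793, Y=-4560030.2044, Z=-3350668.7859
→ Helmert 7p (PV): X=2933732.5996, Y=-4560201.4052, Z=-3350496.5236
→ Helmert 7p (PV): X=2933006.4865, Y=-4559705.3876, Z=-3350272.8794
→ Helmert 7p (PV): X=2932384.5274, Y=-4559614.3385, Z=-3350365.4844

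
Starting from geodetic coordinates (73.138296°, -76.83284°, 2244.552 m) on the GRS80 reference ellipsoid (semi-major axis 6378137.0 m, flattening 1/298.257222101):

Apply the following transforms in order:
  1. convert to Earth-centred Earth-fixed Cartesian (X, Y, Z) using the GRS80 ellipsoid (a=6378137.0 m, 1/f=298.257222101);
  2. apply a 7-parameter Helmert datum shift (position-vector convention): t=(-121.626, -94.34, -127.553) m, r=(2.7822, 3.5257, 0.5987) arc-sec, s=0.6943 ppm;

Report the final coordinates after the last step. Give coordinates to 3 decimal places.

X=422864.251 m, Y=-1807778.554 m, Z=6083729.817 m

start: φ=73.138296°, λ=-76.832840°, h=2244.552 m
→ ECEF (a=6378137.000, f=1/298.257222101): X=422876.3447, Y=-1807602.1237, Z=6083884.7556
→ Helmert 7p (PV): X=422864.2514, Y=-1807778.5537, Z=6083729.8165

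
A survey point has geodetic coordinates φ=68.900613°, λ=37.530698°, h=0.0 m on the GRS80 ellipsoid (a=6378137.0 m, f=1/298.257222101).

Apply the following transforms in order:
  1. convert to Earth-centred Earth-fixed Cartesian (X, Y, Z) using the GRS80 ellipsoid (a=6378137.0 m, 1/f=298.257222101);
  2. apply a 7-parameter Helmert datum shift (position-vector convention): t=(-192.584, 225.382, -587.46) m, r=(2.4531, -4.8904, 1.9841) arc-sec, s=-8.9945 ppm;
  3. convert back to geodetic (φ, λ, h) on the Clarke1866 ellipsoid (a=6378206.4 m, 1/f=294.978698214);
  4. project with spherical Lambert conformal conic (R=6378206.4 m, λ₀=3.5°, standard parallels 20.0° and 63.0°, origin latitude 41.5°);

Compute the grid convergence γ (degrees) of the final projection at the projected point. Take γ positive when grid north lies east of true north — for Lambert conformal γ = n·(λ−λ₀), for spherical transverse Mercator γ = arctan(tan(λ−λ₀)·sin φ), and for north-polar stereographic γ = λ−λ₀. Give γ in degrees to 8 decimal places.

23.13397552

start: φ=68.900613°, λ=37.530698°, h=0.000 m
→ ECEF (a=6378137.000, f=1/298.257222101): X=1826154.1983, Y=1402812.5431, Z=5927990.9104
→ Helmert 7p (PV): X=1825791.1477, Y=1402972.3727, Z=5927410.1110
→ geod (Bowring, a=6378206.400): φ=68.90176836°, λ=37.53935529°, h=-472.8513 m
→ into lcc (λ₀=3.5°): φ=68.90176836°, λ−λ₀=34.03935529°
convergence γ = 23.13397552°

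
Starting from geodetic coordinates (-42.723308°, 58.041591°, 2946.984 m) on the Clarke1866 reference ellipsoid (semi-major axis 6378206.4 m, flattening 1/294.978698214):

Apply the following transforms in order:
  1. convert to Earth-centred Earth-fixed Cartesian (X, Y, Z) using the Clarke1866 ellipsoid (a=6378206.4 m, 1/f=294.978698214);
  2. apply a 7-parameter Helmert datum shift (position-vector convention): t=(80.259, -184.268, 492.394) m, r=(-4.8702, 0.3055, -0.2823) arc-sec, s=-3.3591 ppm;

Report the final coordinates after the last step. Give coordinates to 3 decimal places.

start: φ=-42.723308°, λ=58.041591°, h=2946.984 m
→ ECEF (a=6378206.400, f=1/294.978698214): X=2485163.9708, Y=3983525.2863, Z=-4306769.2251
→ Helmert 7p (PV): X=2485234.9550, Y=3983222.5475, Z=-4306360.1013

X=2485234.955 m, Y=3983222.548 m, Z=-4306360.101 m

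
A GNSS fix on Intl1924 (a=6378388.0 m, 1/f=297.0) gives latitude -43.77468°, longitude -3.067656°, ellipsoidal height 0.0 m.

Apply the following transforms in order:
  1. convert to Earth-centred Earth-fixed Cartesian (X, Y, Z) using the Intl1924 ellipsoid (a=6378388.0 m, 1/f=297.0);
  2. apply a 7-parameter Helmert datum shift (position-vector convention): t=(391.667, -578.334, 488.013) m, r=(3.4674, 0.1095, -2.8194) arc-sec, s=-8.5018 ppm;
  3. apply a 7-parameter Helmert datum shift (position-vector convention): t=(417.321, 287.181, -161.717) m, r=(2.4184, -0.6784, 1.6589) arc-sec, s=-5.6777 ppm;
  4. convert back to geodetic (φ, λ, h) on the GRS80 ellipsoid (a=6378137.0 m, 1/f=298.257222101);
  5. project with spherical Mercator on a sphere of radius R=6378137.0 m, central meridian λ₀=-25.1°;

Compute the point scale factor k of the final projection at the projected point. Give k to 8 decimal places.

1.38472652

start: φ=-43.774680°, λ=-3.067656°, h=0.000 m
→ ECEF (a=6378388.000, f=1/297.0): X=4606434.4400, Y=-246867.6489, Z=-4390126.1081
→ Helmert 7p (PV): X=4606781.2391, Y=-247433.0488, Z=-4389607.3665
→ Helmert 7p (PV): X=4607188.8314, Y=-247055.9461, Z=-4389731.9102
→ geod (Bowring, a=6378137.000): φ=-43.76654402°, λ=-3.06948964°, h=485.9119 m
→ into merc (λ₀=-25.1°): φ=-43.76654402°, λ−λ₀=22.03051036°
scale k = 1.38472652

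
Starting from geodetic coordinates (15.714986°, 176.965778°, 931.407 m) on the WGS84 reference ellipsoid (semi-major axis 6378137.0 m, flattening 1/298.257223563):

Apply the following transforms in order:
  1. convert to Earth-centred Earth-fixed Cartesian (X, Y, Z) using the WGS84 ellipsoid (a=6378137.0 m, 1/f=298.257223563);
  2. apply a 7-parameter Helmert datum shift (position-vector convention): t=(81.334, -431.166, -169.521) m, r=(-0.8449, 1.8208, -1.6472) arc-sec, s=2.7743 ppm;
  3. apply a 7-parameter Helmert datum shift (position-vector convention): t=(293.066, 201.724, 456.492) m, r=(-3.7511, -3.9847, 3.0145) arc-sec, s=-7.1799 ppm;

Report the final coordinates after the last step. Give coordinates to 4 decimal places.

X=-6133141.0493 m, Y=324884.6518 m, Z=1716849.5106 m

start: φ=15.714986°, λ=176.965778°, h=931.407 m
→ ECEF (a=6378137.000, f=1/298.257223563): X=-6133522.3143, Y=325117.9316, Z=1716641.6826
→ Helmert 7p (PV): X=-6133440.2465, Y=324743.6809, Z=1716529.7360
→ Helmert 7p (PV): X=-6133141.0493, Y=324884.6518, Z=1716849.5106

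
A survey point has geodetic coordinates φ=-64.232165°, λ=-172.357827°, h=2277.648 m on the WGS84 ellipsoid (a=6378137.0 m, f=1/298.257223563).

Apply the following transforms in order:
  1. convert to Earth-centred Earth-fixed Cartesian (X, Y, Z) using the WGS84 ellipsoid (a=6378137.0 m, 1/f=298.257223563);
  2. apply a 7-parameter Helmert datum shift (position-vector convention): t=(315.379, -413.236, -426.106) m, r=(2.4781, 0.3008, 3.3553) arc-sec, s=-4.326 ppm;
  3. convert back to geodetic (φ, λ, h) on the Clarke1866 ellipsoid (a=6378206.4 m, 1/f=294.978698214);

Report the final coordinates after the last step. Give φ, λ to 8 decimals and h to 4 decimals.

φ=-64.23758896°, λ=-172.34901960°, h=2645.3350 m

start: φ=-64.232165°, λ=-172.357827°, h=2277.648 m
→ ECEF (a=6378137.000, f=1/298.257223563): X=-2756583.7258, Y=-369872.1276, Z=-5723064.6664
→ Helmert 7p (PV): X=-2756258.7512, Y=-370259.8470, Z=-5723466.4381
→ geod (Bowring, a=6378206.400): φ=-64.23758896°, λ=-172.34901960°, h=2645.3350 m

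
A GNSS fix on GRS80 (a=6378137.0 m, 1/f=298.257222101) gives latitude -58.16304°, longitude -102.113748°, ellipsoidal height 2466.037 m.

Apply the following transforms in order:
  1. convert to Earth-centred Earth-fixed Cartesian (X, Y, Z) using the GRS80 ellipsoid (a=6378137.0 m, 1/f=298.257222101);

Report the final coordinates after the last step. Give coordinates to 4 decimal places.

start: φ=-58.163040°, λ=-102.113748°, h=2466.037 m
→ ECEF (a=6378137.000, f=1/298.257222101): X=-708034.2596, Y=-3298822.6245, Z=-5397433.7618

X=-708034.2596 m, Y=-3298822.6245 m, Z=-5397433.7618 m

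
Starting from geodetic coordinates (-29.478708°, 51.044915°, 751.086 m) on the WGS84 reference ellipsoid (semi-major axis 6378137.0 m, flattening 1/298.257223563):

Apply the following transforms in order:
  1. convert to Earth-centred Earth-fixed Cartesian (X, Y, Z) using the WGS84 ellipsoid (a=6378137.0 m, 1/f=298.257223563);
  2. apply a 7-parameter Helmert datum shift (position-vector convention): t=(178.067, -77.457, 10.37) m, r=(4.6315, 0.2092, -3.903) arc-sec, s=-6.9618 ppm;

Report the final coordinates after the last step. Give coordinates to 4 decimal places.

start: φ=-29.478708°, λ=51.044915°, h=751.086 m
→ ECEF (a=6378137.000, f=1/298.257223563): X=3494108.1504, Y=4321787.0266, Z=-3120570.0104
→ Helmert 7p (PV): X=3494340.5047, Y=4321683.4354, Z=-3120444.4180

X=3494340.5047 m, Y=4321683.4354 m, Z=-3120444.4180 m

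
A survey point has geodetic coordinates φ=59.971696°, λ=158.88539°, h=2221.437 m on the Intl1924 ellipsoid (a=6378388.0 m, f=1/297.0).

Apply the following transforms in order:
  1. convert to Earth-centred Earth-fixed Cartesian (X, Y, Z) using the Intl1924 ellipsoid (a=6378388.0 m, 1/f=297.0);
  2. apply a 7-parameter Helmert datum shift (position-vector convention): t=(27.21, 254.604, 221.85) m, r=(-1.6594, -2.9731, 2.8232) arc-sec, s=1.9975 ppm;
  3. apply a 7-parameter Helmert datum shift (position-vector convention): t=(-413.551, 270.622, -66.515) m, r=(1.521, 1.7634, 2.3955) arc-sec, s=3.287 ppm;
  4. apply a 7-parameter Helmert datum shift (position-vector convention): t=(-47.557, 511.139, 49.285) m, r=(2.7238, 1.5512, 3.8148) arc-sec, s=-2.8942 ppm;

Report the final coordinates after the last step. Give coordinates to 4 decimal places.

X=-2986672.4144 m, Y=1153989.1066 m, Z=5501178.5866 m

start: φ=59.971696°, λ=158.885390°, h=2221.437 m
→ ECEF (a=6378388.000, f=1/297.0): X=-2986189.9754, Y=1153149.7315, Z=5500941.4075
→ Helmert 7p (PV): X=-2986263.8045, Y=1153410.0212, Z=5501121.9256
→ Helmert 7p (PV): X=-2986653.5364, Y=1153609.1872, Z=5501107.5283
→ Helmert 7p (PV): X=-2986672.4144, Y=1153989.1066, Z=5501178.5866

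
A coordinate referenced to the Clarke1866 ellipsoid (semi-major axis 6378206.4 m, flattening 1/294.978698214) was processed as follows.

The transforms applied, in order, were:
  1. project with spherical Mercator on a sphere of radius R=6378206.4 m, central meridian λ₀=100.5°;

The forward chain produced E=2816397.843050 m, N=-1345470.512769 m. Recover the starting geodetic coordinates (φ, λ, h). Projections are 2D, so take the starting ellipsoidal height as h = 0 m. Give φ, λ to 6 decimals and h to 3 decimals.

start: E=2816397.8430, N=-1345470.5128 m
→ merc⁻¹: φ=-11.99778100°, λ=125.79985700°

φ=-11.997781°, λ=125.799857°, h=0.000 m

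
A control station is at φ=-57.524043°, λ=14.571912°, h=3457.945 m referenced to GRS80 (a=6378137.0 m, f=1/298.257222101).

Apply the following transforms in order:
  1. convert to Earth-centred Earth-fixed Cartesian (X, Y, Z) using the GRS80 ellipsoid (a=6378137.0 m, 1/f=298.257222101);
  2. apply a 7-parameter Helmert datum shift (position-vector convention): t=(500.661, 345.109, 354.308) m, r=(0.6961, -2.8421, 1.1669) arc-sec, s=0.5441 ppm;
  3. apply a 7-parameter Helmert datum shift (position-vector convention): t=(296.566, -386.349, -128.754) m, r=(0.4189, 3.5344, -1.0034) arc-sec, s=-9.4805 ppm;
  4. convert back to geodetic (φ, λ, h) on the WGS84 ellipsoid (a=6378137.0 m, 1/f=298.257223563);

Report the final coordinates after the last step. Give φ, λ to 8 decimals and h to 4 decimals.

start: φ=-57.524043°, λ=14.571912°, h=3457.945 m
→ ECEF (a=6378137.000, f=1/298.257222101): X=3324270.0021, Y=864167.4764, Z=-5360378.0389
→ Helmert 7p (PV): X=3324841.4431, Y=864549.9521, Z=-5359977.9264
→ Helmert 7p (PV): X=3325018.8499, Y=864150.1182, Z=-5360111.0808
→ geod (Bowring, a=6378137.000): φ=-57.51730275°, λ=14.56848964°, h=3619.5934 m

φ=-57.51730275°, λ=14.56848964°, h=3619.5934 m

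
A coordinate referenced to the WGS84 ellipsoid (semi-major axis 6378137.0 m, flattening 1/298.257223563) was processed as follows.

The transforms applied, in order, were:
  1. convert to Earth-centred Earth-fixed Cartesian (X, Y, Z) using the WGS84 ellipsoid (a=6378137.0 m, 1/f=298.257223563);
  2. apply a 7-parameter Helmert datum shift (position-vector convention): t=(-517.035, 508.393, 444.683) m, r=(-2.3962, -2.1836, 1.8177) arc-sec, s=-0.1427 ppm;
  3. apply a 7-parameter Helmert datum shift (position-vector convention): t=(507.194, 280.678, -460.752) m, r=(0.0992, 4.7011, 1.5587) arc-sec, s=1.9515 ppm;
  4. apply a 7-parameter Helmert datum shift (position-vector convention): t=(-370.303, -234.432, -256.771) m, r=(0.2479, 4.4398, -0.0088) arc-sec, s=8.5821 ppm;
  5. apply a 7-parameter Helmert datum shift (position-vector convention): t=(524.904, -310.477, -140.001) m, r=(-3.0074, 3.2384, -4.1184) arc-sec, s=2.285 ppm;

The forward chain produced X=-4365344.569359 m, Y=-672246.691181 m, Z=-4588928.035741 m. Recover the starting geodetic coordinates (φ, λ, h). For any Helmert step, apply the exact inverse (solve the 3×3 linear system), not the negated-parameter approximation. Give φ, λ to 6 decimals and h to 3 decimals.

start: X=-4365344.5694, Y=-672246.6912, Z=-4588928.0357 m
→ Helmert⁻¹: X=-4365774.0348, Y=-671954.9415, Z=-4588855.8902
→ Helmert⁻¹: X=-4365267.4694, Y=-671720.4459, Z=-4588652.8938
→ Helmert⁻¹: X=-4365666.6474, Y=-671969.0287, Z=-4588282.3652
→ Helmert⁻¹: X=-4365204.7383, Y=-672385.7422, Z=-4588689.3024
→ geod (Bowring, a=6378137.000): φ=-46.28642100°, λ=-171.24337800°, h=1913.8620 m

φ=-46.286421°, λ=-171.243378°, h=1913.862 m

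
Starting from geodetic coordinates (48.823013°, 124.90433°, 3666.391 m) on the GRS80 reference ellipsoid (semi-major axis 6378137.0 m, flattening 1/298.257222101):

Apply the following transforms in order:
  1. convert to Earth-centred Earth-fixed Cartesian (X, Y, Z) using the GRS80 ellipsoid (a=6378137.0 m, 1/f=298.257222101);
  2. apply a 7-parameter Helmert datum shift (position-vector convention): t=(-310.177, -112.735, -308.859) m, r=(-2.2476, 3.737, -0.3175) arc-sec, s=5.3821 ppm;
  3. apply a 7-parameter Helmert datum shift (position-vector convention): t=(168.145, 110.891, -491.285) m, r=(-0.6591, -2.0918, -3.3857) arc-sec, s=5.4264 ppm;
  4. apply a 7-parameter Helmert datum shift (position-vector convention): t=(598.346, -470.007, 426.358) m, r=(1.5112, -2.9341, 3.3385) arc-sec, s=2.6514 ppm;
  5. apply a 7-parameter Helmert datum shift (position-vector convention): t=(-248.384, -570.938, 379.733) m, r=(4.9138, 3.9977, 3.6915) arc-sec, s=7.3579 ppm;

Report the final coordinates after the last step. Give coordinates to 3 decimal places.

start: φ=48.823013°, λ=124.904330°, h=3666.391 m
→ ECEF (a=6378137.000, f=1/298.257222101): X=-2408813.8728, Y=3452397.6676, Z=4780382.6429
→ Helmert 7p (PV): X=-2409045.0910, Y=3452359.3121, Z=4780105.5344
→ Helmert 7p (PV): X=-2408881.8268, Y=3452543.7546, Z=4779604.7253
→ Helmert 7p (PV): X=-2408413.7387, Y=3452008.8947, Z=4780034.7849
→ Helmert 7p (PV): X=-2408648.9799, Y=3451306.3782, Z=4780578.6047

X=-2408648.980 m, Y=3451306.378 m, Z=4780578.605 m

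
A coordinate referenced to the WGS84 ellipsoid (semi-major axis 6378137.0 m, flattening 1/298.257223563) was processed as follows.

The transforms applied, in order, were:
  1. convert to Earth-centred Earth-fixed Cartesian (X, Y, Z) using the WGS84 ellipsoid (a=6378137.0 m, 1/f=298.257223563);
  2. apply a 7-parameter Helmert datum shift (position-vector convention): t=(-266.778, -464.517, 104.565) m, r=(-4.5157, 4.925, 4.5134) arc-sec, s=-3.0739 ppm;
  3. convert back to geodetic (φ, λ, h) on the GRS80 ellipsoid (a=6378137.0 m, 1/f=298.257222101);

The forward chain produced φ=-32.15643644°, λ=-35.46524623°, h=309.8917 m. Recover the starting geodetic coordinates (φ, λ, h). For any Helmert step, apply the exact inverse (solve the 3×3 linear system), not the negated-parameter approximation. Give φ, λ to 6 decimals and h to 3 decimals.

φ=-32.157097°, λ=-35.459715°, h=340.804 m

start: φ=-32.156436°, λ=-35.465246°, h=309.892 m
→ ECEF (a=6378137.000, f=1/298.257222101): X=4402285.3775, Y=-3136092.4946, Z=-3375294.8508
→ Helmert⁻¹: X=4402577.6694, Y=-3135660.0554, Z=-3375373.3190
→ geod (Bowring, a=6378137.000): φ=-32.15709700°, λ=-35.45971500°, h=340.8040 m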